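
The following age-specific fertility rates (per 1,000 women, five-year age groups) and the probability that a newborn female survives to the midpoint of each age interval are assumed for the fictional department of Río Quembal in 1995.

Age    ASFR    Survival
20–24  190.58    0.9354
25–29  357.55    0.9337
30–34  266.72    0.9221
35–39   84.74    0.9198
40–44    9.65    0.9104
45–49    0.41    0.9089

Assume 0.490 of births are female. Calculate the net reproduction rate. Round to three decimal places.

Proportion female at birth = 0.490.
Weighting each age-specific rate by interval width and survival:
  20–24: 5 × 190.58/1000 × 0.9354 = 0.89134
  25–29: 5 × 357.55/1000 × 0.9337 = 1.66922
  30–34: 5 × 266.72/1000 × 0.9221 = 1.22971
  35–39: 5 × 84.74/1000 × 0.9198 = 0.38972
  40–44: 5 × 9.65/1000 × 0.9104 = 0.04393
  45–49: 5 × 0.41/1000 × 0.9089 = 0.00186
Sum = 4.22578
NRR = 0.490 × 4.22578 = 2.07063
NRR > 1, so each generation more than replaces itself.

2.071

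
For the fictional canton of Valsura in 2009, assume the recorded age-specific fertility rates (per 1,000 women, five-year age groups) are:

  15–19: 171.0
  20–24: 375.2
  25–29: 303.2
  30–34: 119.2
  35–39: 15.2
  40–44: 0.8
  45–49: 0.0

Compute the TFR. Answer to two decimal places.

Sum of ASFRs = 171.0 + 375.2 + 303.2 + 119.2 + 15.2 + 0.8 + 0.0 = 984.6
TFR = 5 × 984.6 / 1000 = 4.923

4.92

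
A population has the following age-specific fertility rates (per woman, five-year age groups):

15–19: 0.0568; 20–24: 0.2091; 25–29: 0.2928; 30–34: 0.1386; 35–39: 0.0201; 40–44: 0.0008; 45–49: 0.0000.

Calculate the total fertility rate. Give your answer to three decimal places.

3.591

Sum of ASFRs = 0.0568 + 0.2091 + 0.2928 + 0.1386 + 0.0201 + 0.0008 + 0.0000 = 0.7182
TFR = 5 × 0.7182 = 3.591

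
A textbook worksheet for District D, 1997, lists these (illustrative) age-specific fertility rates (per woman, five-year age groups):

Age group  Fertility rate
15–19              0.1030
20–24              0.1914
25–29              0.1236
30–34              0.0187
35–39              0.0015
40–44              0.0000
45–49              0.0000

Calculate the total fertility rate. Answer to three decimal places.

2.191

Sum of ASFRs = 0.1030 + 0.1914 + 0.1236 + 0.0187 + 0.0015 + 0.0000 + 0.0000 = 0.4382
TFR = 5 × 0.4382 = 2.191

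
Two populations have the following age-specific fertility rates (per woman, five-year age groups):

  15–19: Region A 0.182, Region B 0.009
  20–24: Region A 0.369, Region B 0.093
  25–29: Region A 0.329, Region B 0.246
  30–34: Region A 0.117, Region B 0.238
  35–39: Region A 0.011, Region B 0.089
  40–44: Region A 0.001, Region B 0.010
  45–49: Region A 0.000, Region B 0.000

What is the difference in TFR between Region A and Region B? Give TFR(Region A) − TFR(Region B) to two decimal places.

1.62

Region A:
  Sum of ASFRs = 0.182 + 0.369 + 0.329 + 0.117 + 0.011 + 0.001 + 0.000 = 1.009
  TFR = 5 × 1.009 = 5.045
Region B:
  Sum of ASFRs = 0.009 + 0.093 + 0.246 + 0.238 + 0.089 + 0.010 + 0.000 = 0.685
  TFR = 5 × 0.685 = 3.425
Difference = 5.045 − 3.425 = 1.62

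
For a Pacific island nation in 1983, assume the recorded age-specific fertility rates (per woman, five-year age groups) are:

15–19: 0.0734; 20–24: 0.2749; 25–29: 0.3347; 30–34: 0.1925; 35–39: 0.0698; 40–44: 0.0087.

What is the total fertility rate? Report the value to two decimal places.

Sum of ASFRs = 0.0734 + 0.2749 + 0.3347 + 0.1925 + 0.0698 + 0.0087 = 0.9540
TFR = 5 × 0.9540 = 4.77

4.77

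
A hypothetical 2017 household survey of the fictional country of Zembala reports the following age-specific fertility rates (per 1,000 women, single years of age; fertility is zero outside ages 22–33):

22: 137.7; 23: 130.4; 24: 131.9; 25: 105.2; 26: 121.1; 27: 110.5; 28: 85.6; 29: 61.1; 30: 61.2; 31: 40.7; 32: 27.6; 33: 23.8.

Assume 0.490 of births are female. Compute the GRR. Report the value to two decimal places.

0.51

Proportion female at birth = 0.490.
Sum of ASFRs = 137.7 + 130.4 + 131.9 + 105.2 + 121.1 + 110.5 + 85.6 + 61.1 + 61.2 + 40.7 + 27.6 + 23.8 = 1036.8
TFR = 1036.8 / 1000 = 1.0368
GRR = 0.490 × 1.0368 = 0.50803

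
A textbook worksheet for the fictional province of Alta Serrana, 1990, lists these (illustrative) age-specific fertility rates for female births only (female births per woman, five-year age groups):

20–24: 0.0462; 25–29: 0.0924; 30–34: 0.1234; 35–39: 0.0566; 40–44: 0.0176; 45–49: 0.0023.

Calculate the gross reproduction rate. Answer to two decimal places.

Sum of female ASFRs = 0.0462 + 0.0924 + 0.1234 + 0.0566 + 0.0176 + 0.0023 = 0.3385
GRR = 5 × 0.3385 = 1.6925

1.69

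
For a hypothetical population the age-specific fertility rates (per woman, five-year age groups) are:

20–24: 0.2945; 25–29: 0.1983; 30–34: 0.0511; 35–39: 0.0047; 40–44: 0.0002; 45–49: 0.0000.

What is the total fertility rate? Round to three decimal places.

Sum of ASFRs = 0.2945 + 0.1983 + 0.0511 + 0.0047 + 0.0002 + 0.0000 = 0.5488
TFR = 5 × 0.5488 = 2.744

2.744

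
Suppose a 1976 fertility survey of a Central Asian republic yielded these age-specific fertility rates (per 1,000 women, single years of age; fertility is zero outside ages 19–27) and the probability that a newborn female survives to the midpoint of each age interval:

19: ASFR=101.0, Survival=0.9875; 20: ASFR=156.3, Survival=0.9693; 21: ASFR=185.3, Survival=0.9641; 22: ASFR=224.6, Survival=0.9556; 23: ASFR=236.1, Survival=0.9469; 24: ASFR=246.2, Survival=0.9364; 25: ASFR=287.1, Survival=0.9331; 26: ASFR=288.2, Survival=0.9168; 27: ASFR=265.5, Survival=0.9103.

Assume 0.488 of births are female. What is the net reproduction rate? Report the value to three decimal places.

0.914

Proportion female at birth = 0.488.
Each age group contributes 1 × ASFR × survival:
  19: 1 × 101.0/1000 × 0.9875 = 0.09974
  20: 1 × 156.3/1000 × 0.9693 = 0.15150
  21: 1 × 185.3/1000 × 0.9641 = 0.17865
  22: 1 × 224.6/1000 × 0.9556 = 0.21463
  23: 1 × 236.1/1000 × 0.9469 = 0.22356
  24: 1 × 246.2/1000 × 0.9364 = 0.23054
  25: 1 × 287.1/1000 × 0.9331 = 0.26789
  26: 1 × 288.2/1000 × 0.9168 = 0.26422
  27: 1 × 265.5/1000 × 0.9103 = 0.24168
Sum = 1.87241
NRR = 0.488 × 1.87241 = 0.91374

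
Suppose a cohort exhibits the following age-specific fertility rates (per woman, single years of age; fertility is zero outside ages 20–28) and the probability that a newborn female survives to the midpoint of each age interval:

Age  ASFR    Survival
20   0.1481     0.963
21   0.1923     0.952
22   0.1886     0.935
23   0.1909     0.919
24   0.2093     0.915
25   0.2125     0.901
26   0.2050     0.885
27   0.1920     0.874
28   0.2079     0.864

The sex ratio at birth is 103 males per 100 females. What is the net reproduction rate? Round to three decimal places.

0.783

Proportion female at birth = 100 / (100 + 103) = 0.49261.
Survival-weighted fertility by age (1·fₓ·Sₓ):
  20: 1 × 0.1481 × 0.963 = 0.14262
  21: 1 × 0.1923 × 0.952 = 0.18307
  22: 1 × 0.1886 × 0.935 = 0.17634
  23: 1 × 0.1909 × 0.919 = 0.17544
  24: 1 × 0.2093 × 0.915 = 0.19151
  25: 1 × 0.2125 × 0.901 = 0.19146
  26: 1 × 0.2050 × 0.885 = 0.18143
  27: 1 × 0.1920 × 0.874 = 0.16781
  28: 1 × 0.2079 × 0.864 = 0.17963
Sum = 1.58931
NRR = 0.49261 × 1.58931 = 0.78291
With NRR below 1 the population is below replacement fertility.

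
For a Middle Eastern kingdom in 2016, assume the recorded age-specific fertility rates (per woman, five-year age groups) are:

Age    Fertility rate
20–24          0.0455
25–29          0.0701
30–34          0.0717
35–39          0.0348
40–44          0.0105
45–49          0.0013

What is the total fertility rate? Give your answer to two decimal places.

Sum of ASFRs = 0.0455 + 0.0701 + 0.0717 + 0.0348 + 0.0105 + 0.0013 = 0.2339
TFR = 5 × 0.2339 = 1.1695

1.17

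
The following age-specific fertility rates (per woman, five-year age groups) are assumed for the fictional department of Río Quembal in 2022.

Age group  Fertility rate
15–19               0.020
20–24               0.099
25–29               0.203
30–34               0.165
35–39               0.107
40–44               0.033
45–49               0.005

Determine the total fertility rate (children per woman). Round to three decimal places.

3.160

Sum of ASFRs = 0.020 + 0.099 + 0.203 + 0.165 + 0.107 + 0.033 + 0.005 = 0.632
TFR = 5 × 0.632 = 3.16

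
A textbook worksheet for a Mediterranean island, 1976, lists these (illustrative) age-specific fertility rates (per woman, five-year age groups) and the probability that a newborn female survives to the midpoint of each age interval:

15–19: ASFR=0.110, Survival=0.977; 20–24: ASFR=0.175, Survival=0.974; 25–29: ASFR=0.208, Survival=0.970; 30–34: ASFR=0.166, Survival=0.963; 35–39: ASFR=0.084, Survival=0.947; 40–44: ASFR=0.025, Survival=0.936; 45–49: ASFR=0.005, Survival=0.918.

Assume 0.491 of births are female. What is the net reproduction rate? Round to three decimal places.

1.834

Proportion female at birth = 0.491.
Weighting each age-specific rate by interval width and survival:
  15–19: 5 × 0.110 × 0.977 = 0.53735
  20–24: 5 × 0.175 × 0.974 = 0.85225
  25–29: 5 × 0.208 × 0.970 = 1.00880
  30–34: 5 × 0.166 × 0.963 = 0.79929
  35–39: 5 × 0.084 × 0.947 = 0.39774
  40–44: 5 × 0.025 × 0.936 = 0.11700
  45–49: 5 × 0.005 × 0.918 = 0.02295
Sum = 3.73538
NRR = 0.491 × 3.73538 = 1.83407
NRR > 1, so each generation more than replaces itself.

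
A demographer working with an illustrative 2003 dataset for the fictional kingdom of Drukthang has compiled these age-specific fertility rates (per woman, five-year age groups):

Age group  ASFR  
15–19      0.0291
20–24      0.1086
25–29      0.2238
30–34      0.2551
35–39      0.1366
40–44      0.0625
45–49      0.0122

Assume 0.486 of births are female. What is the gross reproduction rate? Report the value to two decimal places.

2.01

Proportion female at birth = 0.486.
Sum of ASFRs = 0.0291 + 0.1086 + 0.2238 + 0.2551 + 0.1366 + 0.0625 + 0.0122 = 0.8279
TFR = 5 × 0.8279 = 4.1395
GRR = 0.486 × 4.1395 = 2.01180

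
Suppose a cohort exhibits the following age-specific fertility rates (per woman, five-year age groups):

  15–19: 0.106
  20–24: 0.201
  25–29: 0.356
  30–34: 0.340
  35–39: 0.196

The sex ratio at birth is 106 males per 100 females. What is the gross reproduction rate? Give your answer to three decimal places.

2.910

Proportion female at birth = 100 / (100 + 106) = 0.48544.
Sum of ASFRs = 0.106 + 0.201 + 0.356 + 0.340 + 0.196 = 1.199
TFR = 5 × 1.199 = 5.995
GRR = 0.48544 × 5.995 = 2.91021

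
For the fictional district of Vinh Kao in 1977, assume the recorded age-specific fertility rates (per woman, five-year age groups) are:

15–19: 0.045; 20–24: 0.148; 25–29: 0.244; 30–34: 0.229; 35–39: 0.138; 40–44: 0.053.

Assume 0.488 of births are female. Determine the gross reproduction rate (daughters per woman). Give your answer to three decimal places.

Proportion female at birth = 0.488.
Sum of ASFRs = 0.045 + 0.148 + 0.244 + 0.229 + 0.138 + 0.053 = 0.857
TFR = 5 × 0.857 = 4.285
GRR = 0.488 × 4.285 = 2.09108

2.091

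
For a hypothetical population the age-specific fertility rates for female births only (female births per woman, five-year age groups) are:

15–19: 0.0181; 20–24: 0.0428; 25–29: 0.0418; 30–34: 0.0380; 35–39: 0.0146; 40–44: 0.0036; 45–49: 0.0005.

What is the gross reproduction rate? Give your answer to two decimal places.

Sum of female ASFRs = 0.0181 + 0.0428 + 0.0418 + 0.0380 + 0.0146 + 0.0036 + 0.0005 = 0.1594
GRR = 5 × 0.1594 = 0.797

0.80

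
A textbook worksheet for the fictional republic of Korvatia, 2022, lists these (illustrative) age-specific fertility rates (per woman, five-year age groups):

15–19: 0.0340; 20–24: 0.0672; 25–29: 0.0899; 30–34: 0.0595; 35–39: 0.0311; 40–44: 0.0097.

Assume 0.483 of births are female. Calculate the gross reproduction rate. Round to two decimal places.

0.70

Proportion female at birth = 0.483.
Sum of ASFRs = 0.0340 + 0.0672 + 0.0899 + 0.0595 + 0.0311 + 0.0097 = 0.2914
TFR = 5 × 0.2914 = 1.457
GRR = 0.483 × 1.457 = 0.70373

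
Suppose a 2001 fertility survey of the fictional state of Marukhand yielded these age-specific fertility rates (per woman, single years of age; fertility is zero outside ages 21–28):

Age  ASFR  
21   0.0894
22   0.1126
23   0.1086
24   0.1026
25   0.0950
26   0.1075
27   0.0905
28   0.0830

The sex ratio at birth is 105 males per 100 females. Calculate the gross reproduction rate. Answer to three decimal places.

0.385

Proportion female at birth = 100 / (100 + 105) = 0.48780.
Sum of ASFRs = 0.0894 + 0.1126 + 0.1086 + 0.1026 + 0.0950 + 0.1075 + 0.0905 + 0.0830 = 0.7892
TFR = 0.7892
GRR = 0.48780 × 0.7892 = 0.38497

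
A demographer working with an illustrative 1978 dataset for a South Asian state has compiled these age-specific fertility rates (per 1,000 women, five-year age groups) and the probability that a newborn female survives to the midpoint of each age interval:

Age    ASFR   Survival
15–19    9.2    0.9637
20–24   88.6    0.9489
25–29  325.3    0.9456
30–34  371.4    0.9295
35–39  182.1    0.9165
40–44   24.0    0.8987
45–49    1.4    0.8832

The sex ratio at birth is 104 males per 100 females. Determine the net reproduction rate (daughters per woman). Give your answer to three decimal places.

2.293

Proportion female at birth = 100 / (100 + 104) = 0.49020.
Each age group contributes 5 × ASFR × survival:
  15–19: 5 × 9.2/1000 × 0.9637 = 0.04433
  20–24: 5 × 88.6/1000 × 0.9489 = 0.42036
  25–29: 5 × 325.3/1000 × 0.9456 = 1.53802
  30–34: 5 × 371.4/1000 × 0.9295 = 1.72608
  35–39: 5 × 182.1/1000 × 0.9165 = 0.83447
  40–44: 5 × 24.0/1000 × 0.8987 = 0.10784
  45–49: 5 × 1.4/1000 × 0.8832 = 0.00618
Sum = 4.67728
NRR = 0.49020 × 4.67728 = 2.29280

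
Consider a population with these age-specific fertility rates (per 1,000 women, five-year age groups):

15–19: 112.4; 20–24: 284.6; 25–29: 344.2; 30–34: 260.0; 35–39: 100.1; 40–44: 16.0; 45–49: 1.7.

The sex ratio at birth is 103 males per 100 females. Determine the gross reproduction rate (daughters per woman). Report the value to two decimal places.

Proportion female at birth = 100 / (100 + 103) = 0.49261.
Sum of ASFRs = 112.4 + 284.6 + 344.2 + 260.0 + 100.1 + 16.0 + 1.7 = 1119.0
TFR = 5 × 1119.0 / 1000 = 5.595
GRR = 0.49261 × 5.595 = 2.75615

2.76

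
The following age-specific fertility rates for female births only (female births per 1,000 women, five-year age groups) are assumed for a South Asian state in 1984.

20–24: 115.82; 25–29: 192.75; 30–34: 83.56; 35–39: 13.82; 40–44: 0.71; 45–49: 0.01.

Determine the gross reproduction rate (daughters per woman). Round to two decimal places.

Sum of female ASFRs = 115.82 + 192.75 + 83.56 + 13.82 + 0.71 + 0.01 = 406.67
GRR = 5 × 406.67 / 1000 = 2.03335

2.03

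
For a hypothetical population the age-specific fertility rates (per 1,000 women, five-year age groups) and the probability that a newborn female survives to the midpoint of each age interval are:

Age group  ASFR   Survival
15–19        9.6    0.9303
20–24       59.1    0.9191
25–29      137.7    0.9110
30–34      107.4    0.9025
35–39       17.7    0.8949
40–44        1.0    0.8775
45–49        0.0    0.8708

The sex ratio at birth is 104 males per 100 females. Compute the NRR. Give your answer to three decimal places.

Proportion female at birth = 100 / (100 + 104) = 0.49020.
Survival-weighted fertility by age (5·fₓ·Sₓ):
  15–19: 5 × 9.6/1000 × 0.9303 = 0.04465
  20–24: 5 × 59.1/1000 × 0.9191 = 0.27159
  25–29: 5 × 137.7/1000 × 0.9110 = 0.62722
  30–34: 5 × 107.4/1000 × 0.9025 = 0.48464
  35–39: 5 × 17.7/1000 × 0.8949 = 0.07920
  40–44: 5 × 1.0/1000 × 0.8775 = 0.00439
  45–49: 5 × 0.0/1000 × 0.8708 = 0.00000
Sum = 1.51169
NRR = 0.49020 × 1.51169 = 0.74103
NRR < 1, so the cohort does not fully replace itself.

0.741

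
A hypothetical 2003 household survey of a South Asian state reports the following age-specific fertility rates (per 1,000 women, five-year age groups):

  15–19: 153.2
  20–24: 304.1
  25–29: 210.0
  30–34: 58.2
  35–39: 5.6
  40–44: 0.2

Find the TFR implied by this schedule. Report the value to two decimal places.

3.66

Sum of ASFRs = 153.2 + 304.1 + 210.0 + 58.2 + 5.6 + 0.2 = 731.3
TFR = 5 × 731.3 / 1000 = 3.6565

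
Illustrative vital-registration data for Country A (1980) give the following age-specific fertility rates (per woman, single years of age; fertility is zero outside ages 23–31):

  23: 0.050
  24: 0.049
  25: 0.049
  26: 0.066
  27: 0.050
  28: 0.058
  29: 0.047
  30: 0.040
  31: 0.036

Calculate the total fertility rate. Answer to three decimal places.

Sum of ASFRs = 0.050 + 0.049 + 0.049 + 0.066 + 0.050 + 0.058 + 0.047 + 0.040 + 0.036 = 0.445
TFR = 0.445

0.445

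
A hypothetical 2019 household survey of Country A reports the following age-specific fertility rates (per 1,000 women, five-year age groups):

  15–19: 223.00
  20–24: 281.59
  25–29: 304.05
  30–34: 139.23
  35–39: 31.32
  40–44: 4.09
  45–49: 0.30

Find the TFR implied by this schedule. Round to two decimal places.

Sum of ASFRs = 223.00 + 281.59 + 304.05 + 139.23 + 31.32 + 4.09 + 0.30 = 983.58
TFR = 5 × 983.58 / 1000 = 4.9179

4.92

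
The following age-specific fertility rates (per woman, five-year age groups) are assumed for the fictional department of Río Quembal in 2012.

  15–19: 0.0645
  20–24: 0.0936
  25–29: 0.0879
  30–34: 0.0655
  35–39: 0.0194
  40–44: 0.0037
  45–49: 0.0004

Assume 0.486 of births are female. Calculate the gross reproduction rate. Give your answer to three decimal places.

Proportion female at birth = 0.486.
Sum of ASFRs = 0.0645 + 0.0936 + 0.0879 + 0.0655 + 0.0194 + 0.0037 + 0.0004 = 0.3350
TFR = 5 × 0.3350 = 1.675
GRR = 0.486 × 1.675 = 0.81405

0.814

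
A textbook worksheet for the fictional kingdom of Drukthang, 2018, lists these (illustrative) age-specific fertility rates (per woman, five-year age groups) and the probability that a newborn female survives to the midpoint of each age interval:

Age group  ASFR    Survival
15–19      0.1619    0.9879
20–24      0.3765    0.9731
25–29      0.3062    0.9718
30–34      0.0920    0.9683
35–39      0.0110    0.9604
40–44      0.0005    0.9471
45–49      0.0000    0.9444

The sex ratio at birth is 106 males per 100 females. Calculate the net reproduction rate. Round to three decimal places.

2.243

Proportion female at birth = 100 / (100 + 106) = 0.48544.
Weighting each age-specific rate by interval width and survival:
  15–19: 5 × 0.1619 × 0.9879 = 0.79971
  20–24: 5 × 0.3765 × 0.9731 = 1.83186
  25–29: 5 × 0.3062 × 0.9718 = 1.48783
  30–34: 5 × 0.0920 × 0.9683 = 0.44542
  35–39: 5 × 0.0110 × 0.9604 = 0.05282
  40–44: 5 × 0.0005 × 0.9471 = 0.00237
  45–49: 5 × 0.0000 × 0.9444 = 0.00000
Sum = 4.62001
NRR = 0.48544 × 4.62001 = 2.24274
An NRR exceeding 1 indicates intrinsic growth under these rates.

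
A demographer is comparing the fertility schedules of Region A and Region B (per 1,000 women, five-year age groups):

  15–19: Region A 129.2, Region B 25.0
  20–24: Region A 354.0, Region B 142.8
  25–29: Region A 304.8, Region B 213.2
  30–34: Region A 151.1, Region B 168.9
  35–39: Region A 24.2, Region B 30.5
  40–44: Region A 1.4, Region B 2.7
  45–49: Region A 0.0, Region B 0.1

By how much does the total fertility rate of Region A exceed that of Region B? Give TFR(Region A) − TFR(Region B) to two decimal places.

1.91

Region A:
  Sum of ASFRs = 129.2 + 354.0 + 304.8 + 151.1 + 24.2 + 1.4 + 0.0 = 964.7
  TFR = 5 × 964.7 / 1000 = 4.8235
Region B:
  Sum of ASFRs = 25.0 + 142.8 + 213.2 + 168.9 + 30.5 + 2.7 + 0.1 = 583.2
  TFR = 5 × 583.2 / 1000 = 2.916
Difference = 4.8235 − 2.916 = 1.9075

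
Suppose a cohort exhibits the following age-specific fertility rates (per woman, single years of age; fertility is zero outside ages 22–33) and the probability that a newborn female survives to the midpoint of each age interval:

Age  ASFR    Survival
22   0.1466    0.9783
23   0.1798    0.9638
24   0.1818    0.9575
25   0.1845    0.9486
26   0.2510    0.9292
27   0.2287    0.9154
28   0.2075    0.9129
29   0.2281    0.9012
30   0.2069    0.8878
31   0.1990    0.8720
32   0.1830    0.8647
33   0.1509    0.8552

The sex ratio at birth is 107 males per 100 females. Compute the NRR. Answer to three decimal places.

Proportion female at birth = 100 / (100 + 107) = 0.48309.
Each age group contributes 1 × ASFR × survival:
  22: 1 × 0.1466 × 0.9783 = 0.14342
  23: 1 × 0.1798 × 0.9638 = 0.17329
  24: 1 × 0.1818 × 0.9575 = 0.17407
  25: 1 × 0.1845 × 0.9486 = 0.17502
  26: 1 × 0.2510 × 0.9292 = 0.23323
  27: 1 × 0.2287 × 0.9154 = 0.20935
  28: 1 × 0.2075 × 0.9129 = 0.18943
  29: 1 × 0.2281 × 0.9012 = 0.20556
  30: 1 × 0.2069 × 0.8878 = 0.18369
  31: 1 × 0.1990 × 0.8720 = 0.17353
  32: 1 × 0.1830 × 0.8647 = 0.15824
  33: 1 × 0.1509 × 0.8552 = 0.12905
Sum = 2.14788
NRR = 0.48309 × 2.14788 = 1.03762
NRR > 1, so each generation more than replaces itself.

1.038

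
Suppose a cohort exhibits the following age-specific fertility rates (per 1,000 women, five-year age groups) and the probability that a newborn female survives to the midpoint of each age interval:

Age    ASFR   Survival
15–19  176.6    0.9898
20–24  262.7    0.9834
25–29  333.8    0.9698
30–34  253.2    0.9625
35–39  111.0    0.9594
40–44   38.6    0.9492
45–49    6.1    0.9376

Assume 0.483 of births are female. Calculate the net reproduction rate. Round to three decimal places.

Proportion female at birth = 0.483.
Per-age-group product (5 × ASFR × survival probability):
  15–19: 5 × 176.6/1000 × 0.9898 = 0.87399
  20–24: 5 × 262.7/1000 × 0.9834 = 1.29170
  25–29: 5 × 333.8/1000 × 0.9698 = 1.61860
  30–34: 5 × 253.2/1000 × 0.9625 = 1.21853
  35–39: 5 × 111.0/1000 × 0.9594 = 0.53247
  40–44: 5 × 38.6/1000 × 0.9492 = 0.18320
  45–49: 5 × 6.1/1000 × 0.9376 = 0.02860
Sum = 5.74709
NRR = 0.483 × 5.74709 = 2.77584

2.776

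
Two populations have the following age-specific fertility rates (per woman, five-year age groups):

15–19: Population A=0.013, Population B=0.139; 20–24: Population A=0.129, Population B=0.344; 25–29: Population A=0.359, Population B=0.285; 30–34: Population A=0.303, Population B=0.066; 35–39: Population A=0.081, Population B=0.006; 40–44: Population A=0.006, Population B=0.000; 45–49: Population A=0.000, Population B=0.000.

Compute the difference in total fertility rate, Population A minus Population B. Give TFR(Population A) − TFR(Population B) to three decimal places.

Population A:
  Sum of ASFRs = 0.013 + 0.129 + 0.359 + 0.303 + 0.081 + 0.006 + 0.000 = 0.891
  TFR = 5 × 0.891 = 4.455
Population B:
  Sum of ASFRs = 0.139 + 0.344 + 0.285 + 0.066 + 0.006 + 0.000 + 0.000 = 0.840
  TFR = 5 × 0.840 = 4.2
Difference = 4.455 − 4.2 = 0.255

0.255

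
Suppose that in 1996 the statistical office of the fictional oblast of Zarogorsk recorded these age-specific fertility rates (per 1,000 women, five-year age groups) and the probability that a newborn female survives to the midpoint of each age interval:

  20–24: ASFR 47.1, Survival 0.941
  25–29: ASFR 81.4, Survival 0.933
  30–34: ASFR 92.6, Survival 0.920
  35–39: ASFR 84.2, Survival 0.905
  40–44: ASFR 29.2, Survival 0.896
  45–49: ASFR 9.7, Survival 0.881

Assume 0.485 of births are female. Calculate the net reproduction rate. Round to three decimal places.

Proportion female at birth = 0.485.
Survival-weighted fertility by age (5·fₓ·Sₓ):
  20–24: 5 × 47.1/1000 × 0.941 = 0.22161
  25–29: 5 × 81.4/1000 × 0.933 = 0.37973
  30–34: 5 × 92.6/1000 × 0.920 = 0.42596
  35–39: 5 × 84.2/1000 × 0.905 = 0.38101
  40–44: 5 × 29.2/1000 × 0.896 = 0.13082
  45–49: 5 × 9.7/1000 × 0.881 = 0.04273
Sum = 1.58186
NRR = 0.485 × 1.58186 = 0.76720

0.767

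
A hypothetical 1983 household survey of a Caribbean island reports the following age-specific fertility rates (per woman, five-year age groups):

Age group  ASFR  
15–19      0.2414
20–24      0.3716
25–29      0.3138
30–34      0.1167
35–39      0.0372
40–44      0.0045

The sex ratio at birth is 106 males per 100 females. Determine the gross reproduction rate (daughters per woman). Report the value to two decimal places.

Proportion female at birth = 100 / (100 + 106) = 0.48544.
Sum of ASFRs = 0.2414 + 0.3716 + 0.3138 + 0.1167 + 0.0372 + 0.0045 = 1.0852
TFR = 5 × 1.0852 = 5.426
GRR = 0.48544 × 5.426 = 2.63400

2.63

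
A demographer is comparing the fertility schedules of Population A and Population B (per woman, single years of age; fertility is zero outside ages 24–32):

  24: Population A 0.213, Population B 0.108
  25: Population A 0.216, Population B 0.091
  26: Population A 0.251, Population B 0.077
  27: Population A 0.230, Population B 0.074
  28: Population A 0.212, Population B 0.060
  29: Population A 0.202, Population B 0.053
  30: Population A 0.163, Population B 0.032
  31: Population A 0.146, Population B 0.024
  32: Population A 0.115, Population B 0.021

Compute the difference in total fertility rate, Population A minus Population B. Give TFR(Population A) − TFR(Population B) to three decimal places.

Population A:
  Sum of ASFRs = 0.213 + 0.216 + 0.251 + 0.230 + 0.212 + 0.202 + 0.163 + 0.146 + 0.115 = 1.748
  TFR = 1.748
Population B:
  Sum of ASFRs = 0.108 + 0.091 + 0.077 + 0.074 + 0.060 + 0.053 + 0.032 + 0.024 + 0.021 = 0.540
  TFR = 0.54
Difference = 1.748 − 0.54 = 1.208

1.208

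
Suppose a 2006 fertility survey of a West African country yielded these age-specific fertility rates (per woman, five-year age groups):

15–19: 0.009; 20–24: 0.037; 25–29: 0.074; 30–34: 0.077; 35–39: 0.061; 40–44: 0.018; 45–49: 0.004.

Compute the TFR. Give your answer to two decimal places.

1.40

Sum of ASFRs = 0.009 + 0.037 + 0.074 + 0.077 + 0.061 + 0.018 + 0.004 = 0.280
TFR = 5 × 0.280 = 1.4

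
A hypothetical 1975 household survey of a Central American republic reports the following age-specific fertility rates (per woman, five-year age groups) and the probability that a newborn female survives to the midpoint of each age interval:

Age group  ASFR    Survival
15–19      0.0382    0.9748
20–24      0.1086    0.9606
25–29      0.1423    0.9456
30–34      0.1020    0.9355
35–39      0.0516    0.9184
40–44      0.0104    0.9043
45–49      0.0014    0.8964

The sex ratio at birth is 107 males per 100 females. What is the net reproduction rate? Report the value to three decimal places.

Proportion female at birth = 100 / (100 + 107) = 0.48309.
Per-age-group product (5 × ASFR × survival probability):
  15–19: 5 × 0.0382 × 0.9748 = 0.18619
  20–24: 5 × 0.1086 × 0.9606 = 0.52161
  25–29: 5 × 0.1423 × 0.9456 = 0.67279
  30–34: 5 × 0.1020 × 0.9355 = 0.47711
  35–39: 5 × 0.0516 × 0.9184 = 0.23695
  40–44: 5 × 0.0104 × 0.9043 = 0.04702
  45–49: 5 × 0.0014 × 0.8964 = 0.00627
Sum = 2.14794
NRR = 0.48309 × 2.14794 = 1.03765
An NRR exceeding 1 indicates intrinsic growth under these rates.

1.038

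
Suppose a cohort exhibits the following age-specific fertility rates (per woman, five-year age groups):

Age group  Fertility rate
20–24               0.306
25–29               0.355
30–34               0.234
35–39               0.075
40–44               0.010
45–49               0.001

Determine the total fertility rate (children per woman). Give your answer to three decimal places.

4.905

Sum of ASFRs = 0.306 + 0.355 + 0.234 + 0.075 + 0.010 + 0.001 = 0.981
TFR = 5 × 0.981 = 4.905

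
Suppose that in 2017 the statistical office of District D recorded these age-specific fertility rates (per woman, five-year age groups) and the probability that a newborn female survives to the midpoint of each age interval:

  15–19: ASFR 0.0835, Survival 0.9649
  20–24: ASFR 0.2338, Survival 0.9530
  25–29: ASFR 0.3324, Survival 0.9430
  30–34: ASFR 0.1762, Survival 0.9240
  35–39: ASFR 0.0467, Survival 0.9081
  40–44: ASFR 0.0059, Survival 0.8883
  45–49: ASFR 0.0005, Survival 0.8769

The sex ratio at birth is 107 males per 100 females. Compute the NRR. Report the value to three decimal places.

Proportion female at birth = 100 / (100 + 107) = 0.48309.
Weighting each age-specific rate by interval width and survival:
  15–19: 5 × 0.0835 × 0.9649 = 0.40285
  20–24: 5 × 0.2338 × 0.9530 = 1.11406
  25–29: 5 × 0.3324 × 0.9430 = 1.56727
  30–34: 5 × 0.1762 × 0.9240 = 0.81404
  35–39: 5 × 0.0467 × 0.9081 = 0.21204
  40–44: 5 × 0.0059 × 0.8883 = 0.02620
  45–49: 5 × 0.0005 × 0.8769 = 0.00219
Sum = 4.13865
NRR = 0.48309 × 4.13865 = 1.99934

1.999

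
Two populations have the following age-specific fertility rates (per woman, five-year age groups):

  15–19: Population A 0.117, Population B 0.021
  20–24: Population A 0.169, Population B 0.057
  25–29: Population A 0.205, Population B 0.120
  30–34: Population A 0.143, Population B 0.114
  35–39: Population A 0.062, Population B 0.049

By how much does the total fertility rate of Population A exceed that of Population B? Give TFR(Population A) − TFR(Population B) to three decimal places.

1.675

Population A:
  Sum of ASFRs = 0.117 + 0.169 + 0.205 + 0.143 + 0.062 = 0.696
  TFR = 5 × 0.696 = 3.48
Population B:
  Sum of ASFRs = 0.021 + 0.057 + 0.120 + 0.114 + 0.049 = 0.361
  TFR = 5 × 0.361 = 1.805
Difference = 3.48 − 1.805 = 1.675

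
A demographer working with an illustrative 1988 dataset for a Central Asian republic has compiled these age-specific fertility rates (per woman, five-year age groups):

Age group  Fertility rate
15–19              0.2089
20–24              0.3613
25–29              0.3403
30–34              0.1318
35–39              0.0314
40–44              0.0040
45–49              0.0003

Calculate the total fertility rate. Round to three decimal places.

5.390

Sum of ASFRs = 0.2089 + 0.3613 + 0.3403 + 0.1318 + 0.0314 + 0.0040 + 0.0003 = 1.0780
TFR = 5 × 1.0780 = 5.39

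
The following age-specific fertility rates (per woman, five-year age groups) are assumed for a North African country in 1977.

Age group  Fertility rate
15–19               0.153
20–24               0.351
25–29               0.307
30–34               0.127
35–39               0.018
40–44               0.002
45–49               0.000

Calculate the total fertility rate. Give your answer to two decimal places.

Sum of ASFRs = 0.153 + 0.351 + 0.307 + 0.127 + 0.018 + 0.002 + 0.000 = 0.958
TFR = 5 × 0.958 = 4.79

4.79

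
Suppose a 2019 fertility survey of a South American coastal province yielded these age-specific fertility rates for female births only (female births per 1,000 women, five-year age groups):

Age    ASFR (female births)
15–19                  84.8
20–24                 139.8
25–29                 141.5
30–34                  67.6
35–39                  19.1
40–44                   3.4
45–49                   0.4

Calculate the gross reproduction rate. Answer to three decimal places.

2.283

Sum of female ASFRs = 84.8 + 139.8 + 141.5 + 67.6 + 19.1 + 3.4 + 0.4 = 456.6
GRR = 5 × 456.6 / 1000 = 2.283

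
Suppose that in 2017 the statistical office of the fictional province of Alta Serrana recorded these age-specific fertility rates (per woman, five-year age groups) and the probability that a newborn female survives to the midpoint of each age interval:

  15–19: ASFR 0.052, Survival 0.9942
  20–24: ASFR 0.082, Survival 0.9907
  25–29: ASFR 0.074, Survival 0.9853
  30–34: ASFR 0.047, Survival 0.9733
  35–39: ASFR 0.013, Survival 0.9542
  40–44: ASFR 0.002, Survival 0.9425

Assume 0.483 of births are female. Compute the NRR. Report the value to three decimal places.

0.642

Proportion female at birth = 0.483.
Each age group contributes 5 × ASFR × survival:
  15–19: 5 × 0.052 × 0.9942 = 0.25849
  20–24: 5 × 0.082 × 0.9907 = 0.40619
  25–29: 5 × 0.074 × 0.9853 = 0.36456
  30–34: 5 × 0.047 × 0.9733 = 0.22873
  35–39: 5 × 0.013 × 0.9542 = 0.06202
  40–44: 5 × 0.002 × 0.9425 = 0.00943
Sum = 1.32942
NRR = 0.483 × 1.32942 = 0.64211
An NRR under 1 implies long-run decline under these rates.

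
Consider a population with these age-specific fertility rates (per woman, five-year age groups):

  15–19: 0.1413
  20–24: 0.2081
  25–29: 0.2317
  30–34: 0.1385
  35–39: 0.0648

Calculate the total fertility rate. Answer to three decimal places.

Sum of ASFRs = 0.1413 + 0.2081 + 0.2317 + 0.1385 + 0.0648 = 0.7844
TFR = 5 × 0.7844 = 3.922

3.922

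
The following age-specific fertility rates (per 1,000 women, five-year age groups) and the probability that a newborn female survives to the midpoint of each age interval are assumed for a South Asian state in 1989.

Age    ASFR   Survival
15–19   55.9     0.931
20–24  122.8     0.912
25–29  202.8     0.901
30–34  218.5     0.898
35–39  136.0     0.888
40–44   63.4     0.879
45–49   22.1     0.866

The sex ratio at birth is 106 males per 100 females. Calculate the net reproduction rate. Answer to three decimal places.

Proportion female at birth = 100 / (100 + 106) = 0.48544.
Each age group contributes 5 × ASFR × survival:
  15–19: 5 × 55.9/1000 × 0.931 = 0.26021
  20–24: 5 × 122.8/1000 × 0.912 = 0.55997
  25–29: 5 × 202.8/1000 × 0.901 = 0.91361
  30–34: 5 × 218.5/1000 × 0.898 = 0.98107
  35–39: 5 × 136.0/1000 × 0.888 = 0.60384
  40–44: 5 × 63.4/1000 × 0.879 = 0.27864
  45–49: 5 × 22.1/1000 × 0.866 = 0.09569
Sum = 3.69303
NRR = 0.48544 × 3.69303 = 1.79274

1.793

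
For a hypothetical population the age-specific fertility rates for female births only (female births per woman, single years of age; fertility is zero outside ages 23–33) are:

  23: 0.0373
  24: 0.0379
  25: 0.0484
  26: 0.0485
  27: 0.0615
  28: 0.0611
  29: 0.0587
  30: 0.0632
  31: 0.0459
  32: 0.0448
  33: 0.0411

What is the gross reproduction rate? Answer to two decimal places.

0.55

Sum of female ASFRs = 0.0373 + 0.0379 + 0.0484 + 0.0485 + 0.0615 + 0.0611 + 0.0587 + 0.0632 + 0.0459 + 0.0448 + 0.0411 = 0.5484
GRR = 0.5484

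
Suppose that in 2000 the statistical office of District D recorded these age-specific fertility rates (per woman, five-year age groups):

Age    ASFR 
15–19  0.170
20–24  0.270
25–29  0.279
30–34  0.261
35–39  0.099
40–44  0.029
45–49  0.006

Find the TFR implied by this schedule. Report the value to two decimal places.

5.57

Sum of ASFRs = 0.170 + 0.270 + 0.279 + 0.261 + 0.099 + 0.029 + 0.006 = 1.114
TFR = 5 × 1.114 = 5.57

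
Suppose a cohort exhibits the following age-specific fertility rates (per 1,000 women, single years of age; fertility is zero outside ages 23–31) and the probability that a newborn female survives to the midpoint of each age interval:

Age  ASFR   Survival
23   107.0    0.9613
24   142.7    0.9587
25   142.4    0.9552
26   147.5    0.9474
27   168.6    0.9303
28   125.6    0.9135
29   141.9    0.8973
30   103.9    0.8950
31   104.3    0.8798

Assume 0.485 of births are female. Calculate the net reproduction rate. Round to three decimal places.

0.533

Proportion female at birth = 0.485.
Survival-weighted fertility by age (1·fₓ·Sₓ):
  23: 1 × 107.0/1000 × 0.9613 = 0.10286
  24: 1 × 142.7/1000 × 0.9587 = 0.13681
  25: 1 × 142.4/1000 × 0.9552 = 0.13602
  26: 1 × 147.5/1000 × 0.9474 = 0.13974
  27: 1 × 168.6/1000 × 0.9303 = 0.15685
  28: 1 × 125.6/1000 × 0.9135 = 0.11474
  29: 1 × 141.9/1000 × 0.8973 = 0.12733
  30: 1 × 103.9/1000 × 0.8950 = 0.09299
  31: 1 × 104.3/1000 × 0.8798 = 0.09176
Sum = 1.09910
NRR = 0.485 × 1.09910 = 0.53306
An NRR under 1 implies long-run decline under these rates.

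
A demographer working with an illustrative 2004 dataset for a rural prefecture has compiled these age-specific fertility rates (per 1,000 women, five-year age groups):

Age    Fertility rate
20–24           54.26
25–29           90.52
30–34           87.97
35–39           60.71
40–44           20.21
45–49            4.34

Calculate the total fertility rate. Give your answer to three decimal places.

1.590

Sum of ASFRs = 54.26 + 90.52 + 87.97 + 60.71 + 20.21 + 4.34 = 318.01
TFR = 5 × 318.01 / 1000 = 1.59005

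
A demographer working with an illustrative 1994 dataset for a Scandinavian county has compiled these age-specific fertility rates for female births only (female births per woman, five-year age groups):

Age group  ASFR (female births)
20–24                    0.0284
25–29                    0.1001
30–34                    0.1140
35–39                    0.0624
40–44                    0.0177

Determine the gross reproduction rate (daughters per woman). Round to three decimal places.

Sum of female ASFRs = 0.0284 + 0.1001 + 0.1140 + 0.0624 + 0.0177 = 0.3226
GRR = 5 × 0.3226 = 1.613

1.613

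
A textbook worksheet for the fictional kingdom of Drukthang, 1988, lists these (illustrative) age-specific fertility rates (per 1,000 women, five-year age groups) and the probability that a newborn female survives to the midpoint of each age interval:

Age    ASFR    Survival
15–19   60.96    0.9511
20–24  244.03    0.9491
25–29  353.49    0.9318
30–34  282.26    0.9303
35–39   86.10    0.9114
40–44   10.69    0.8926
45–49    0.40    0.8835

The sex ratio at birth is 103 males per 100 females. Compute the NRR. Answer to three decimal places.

2.389

Proportion female at birth = 100 / (100 + 103) = 0.49261.
Each age group contributes 5 × ASFR × survival:
  15–19: 5 × 60.96/1000 × 0.9511 = 0.28990
  20–24: 5 × 244.03/1000 × 0.9491 = 1.15804
  25–29: 5 × 353.49/1000 × 0.9318 = 1.64691
  30–34: 5 × 282.26/1000 × 0.9303 = 1.31293
  35–39: 5 × 86.10/1000 × 0.9114 = 0.39236
  40–44: 5 × 10.69/1000 × 0.8926 = 0.04771
  45–49: 5 × 0.40/1000 × 0.8835 = 0.00177
Sum = 4.84962
NRR = 0.49261 × 4.84962 = 2.38897
With NRR above 1 the population is above replacement fertility.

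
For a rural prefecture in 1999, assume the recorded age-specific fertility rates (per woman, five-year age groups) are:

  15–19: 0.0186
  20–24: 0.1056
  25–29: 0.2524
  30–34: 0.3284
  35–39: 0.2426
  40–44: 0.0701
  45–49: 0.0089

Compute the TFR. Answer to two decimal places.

Sum of ASFRs = 0.0186 + 0.1056 + 0.2524 + 0.3284 + 0.2426 + 0.0701 + 0.0089 = 1.0266
TFR = 5 × 1.0266 = 5.133

5.13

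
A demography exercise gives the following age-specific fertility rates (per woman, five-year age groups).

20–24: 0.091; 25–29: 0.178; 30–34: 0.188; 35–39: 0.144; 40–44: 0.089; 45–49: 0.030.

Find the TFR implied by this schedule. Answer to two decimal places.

Sum of ASFRs = 0.091 + 0.178 + 0.188 + 0.144 + 0.089 + 0.030 = 0.720
TFR = 5 × 0.720 = 3.6

3.60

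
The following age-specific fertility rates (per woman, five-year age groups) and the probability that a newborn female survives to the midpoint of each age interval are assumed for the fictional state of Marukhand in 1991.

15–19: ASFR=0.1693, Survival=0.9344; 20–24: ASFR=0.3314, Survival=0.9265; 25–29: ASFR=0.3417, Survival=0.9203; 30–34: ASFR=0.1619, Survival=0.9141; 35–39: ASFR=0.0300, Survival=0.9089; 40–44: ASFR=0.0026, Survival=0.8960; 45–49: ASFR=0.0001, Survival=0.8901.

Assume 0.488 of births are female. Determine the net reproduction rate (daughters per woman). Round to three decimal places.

2.336

Proportion female at birth = 0.488.
Per-age-group product (5 × ASFR × survival probability):
  15–19: 5 × 0.1693 × 0.9344 = 0.79097
  20–24: 5 × 0.3314 × 0.9265 = 1.53521
  25–29: 5 × 0.3417 × 0.9203 = 1.57233
  30–34: 5 × 0.1619 × 0.9141 = 0.73996
  35–39: 5 × 0.0300 × 0.9089 = 0.13634
  40–44: 5 × 0.0026 × 0.8960 = 0.01165
  45–49: 5 × 0.0001 × 0.8901 = 0.00045
Sum = 4.78691
NRR = 0.488 × 4.78691 = 2.33601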